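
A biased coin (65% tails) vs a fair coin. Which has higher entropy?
Fair coin

The fair coin is uniform (p=0.5), maximizing binary entropy at 1 bit. The biased coin has H(0.65) ≈ 0.934 bits — its outcome is more predictable, so its entropy is lower.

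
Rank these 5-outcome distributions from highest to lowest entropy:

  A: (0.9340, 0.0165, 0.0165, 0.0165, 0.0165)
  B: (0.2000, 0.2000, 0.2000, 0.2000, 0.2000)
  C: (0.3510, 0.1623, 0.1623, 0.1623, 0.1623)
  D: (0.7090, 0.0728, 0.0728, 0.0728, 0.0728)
B > C > D > A

Key insight: Entropy is maximized by uniform distributions and minimized by concentrated distributions.

Entropies:
  H(A) = 0.4828 bits
  H(B) = 2.3219 bits
  H(C) = 2.2330 bits
  H(D) = 1.4520 bits

Ranking: B > C > D > A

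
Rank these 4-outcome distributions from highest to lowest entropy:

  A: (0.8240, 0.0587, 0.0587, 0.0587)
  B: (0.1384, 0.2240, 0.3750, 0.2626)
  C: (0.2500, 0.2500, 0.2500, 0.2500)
C > B > A

Key insight: Entropy is maximized by uniform distributions and minimized by concentrated distributions.

- Uniform distributions have maximum entropy log₂(4) = 2.0000 bits
- The more "peaked" or concentrated a distribution, the lower its entropy

Entropies:
  H(A) = 0.9502 bits
  H(B) = 1.9156 bits
  H(C) = 2.0000 bits

Ranking: C > B > A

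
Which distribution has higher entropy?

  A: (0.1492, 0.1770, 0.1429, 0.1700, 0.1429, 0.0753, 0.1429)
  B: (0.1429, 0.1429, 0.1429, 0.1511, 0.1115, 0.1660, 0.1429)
B

Both distributions are close to uniform, making this a harder comparison.

H(A) = 2.7703 bits
H(B) = 2.7991 bits

The distribution closer to uniform has higher entropy.
Answer: B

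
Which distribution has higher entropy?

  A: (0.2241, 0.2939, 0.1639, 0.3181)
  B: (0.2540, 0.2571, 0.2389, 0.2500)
B

Both distributions are close to uniform, making this a harder comparison.

H(A) = 1.9561 bits
H(B) = 1.9994 bits

The distribution closer to uniform has higher entropy.
Answer: B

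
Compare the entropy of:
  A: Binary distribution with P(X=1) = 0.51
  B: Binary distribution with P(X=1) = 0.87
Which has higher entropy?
A

For binary distributions, entropy is maximized at p=0.5 and decreases as p moves toward 0 or 1.

H(A) = H(0.51) = 0.9997 bits
H(B) = H(0.87) = 0.5574 bits

Distribution A (p=0.51) is closer to uniform (p=0.5), so it has higher entropy.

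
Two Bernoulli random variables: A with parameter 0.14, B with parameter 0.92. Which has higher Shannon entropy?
A

For binary distributions, entropy is maximized at p=0.5 and decreases as p moves toward 0 or 1.

H(A) = H(0.14) = 0.5842 bits
H(B) = H(0.92) = 0.4022 bits

Distribution A (p=0.14) is closer to uniform (p=0.5), so it has higher entropy.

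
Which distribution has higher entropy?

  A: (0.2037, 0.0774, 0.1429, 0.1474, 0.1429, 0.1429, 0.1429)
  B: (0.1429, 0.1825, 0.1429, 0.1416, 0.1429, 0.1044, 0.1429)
B

Both distributions are close to uniform, making this a harder comparison.

H(A) = 2.7647 bits
H(B) = 2.7918 bits

The distribution closer to uniform has higher entropy.
Answer: B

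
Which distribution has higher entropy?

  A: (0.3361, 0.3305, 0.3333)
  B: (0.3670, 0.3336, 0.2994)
A

Both distributions are close to uniform, making this a harder comparison.

H(A) = 1.5849 bits
H(B) = 1.5800 bits

The distribution closer to uniform has higher entropy.
Answer: A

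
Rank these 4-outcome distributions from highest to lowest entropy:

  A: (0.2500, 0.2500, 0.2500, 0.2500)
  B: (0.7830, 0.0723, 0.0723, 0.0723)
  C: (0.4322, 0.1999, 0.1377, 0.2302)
A > C > B

Key insight: Entropy is maximized by uniform distributions and minimized by concentrated distributions.

- Uniform distributions have maximum entropy log₂(4) = 2.0000 bits
- The more "peaked" or concentrated a distribution, the lower its entropy

Entropies:
  H(A) = 2.0000 bits
  H(B) = 1.0986 bits
  H(C) = 1.8690 bits

Ranking: A > C > B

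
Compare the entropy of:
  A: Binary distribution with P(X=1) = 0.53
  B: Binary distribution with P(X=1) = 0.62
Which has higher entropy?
A

For binary distributions, entropy is maximized at p=0.5 and decreases as p moves toward 0 or 1.

H(A) = H(0.53) = 0.9974 bits
H(B) = H(0.62) = 0.9580 bits

Distribution A (p=0.53) is closer to uniform (p=0.5), so it has higher entropy.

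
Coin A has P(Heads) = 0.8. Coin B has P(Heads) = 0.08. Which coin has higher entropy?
A

For binary distributions, entropy is maximized at p=0.5 and decreases as p moves toward 0 or 1.

H(A) = H(0.8) = 0.7219 bits
H(B) = H(0.08) = 0.4022 bits

Distribution A (p=0.8) is closer to uniform (p=0.5), so it has higher entropy.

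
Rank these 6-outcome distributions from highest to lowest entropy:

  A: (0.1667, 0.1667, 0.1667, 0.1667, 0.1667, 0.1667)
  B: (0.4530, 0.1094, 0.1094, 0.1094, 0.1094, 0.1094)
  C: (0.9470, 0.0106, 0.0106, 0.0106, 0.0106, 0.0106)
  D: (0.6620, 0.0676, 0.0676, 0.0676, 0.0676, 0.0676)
A > B > D > C

Key insight: Entropy is maximized by uniform distributions and minimized by concentrated distributions.

Entropies:
  H(A) = 2.5850 bits
  H(B) = 2.2637 bits
  H(C) = 0.4221 bits
  H(D) = 1.7077 bits

Ranking: A > B > D > C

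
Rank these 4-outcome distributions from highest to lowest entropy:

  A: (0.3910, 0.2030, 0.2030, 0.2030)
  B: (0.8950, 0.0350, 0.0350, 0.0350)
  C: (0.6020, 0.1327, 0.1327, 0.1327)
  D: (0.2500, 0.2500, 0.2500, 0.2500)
D > A > C > B

Key insight: Entropy is maximized by uniform distributions and minimized by concentrated distributions.

Entropies:
  H(A) = 1.9307 bits
  H(B) = 0.6511 bits
  H(C) = 1.6006 bits
  H(D) = 2.0000 bits

Ranking: D > A > C > B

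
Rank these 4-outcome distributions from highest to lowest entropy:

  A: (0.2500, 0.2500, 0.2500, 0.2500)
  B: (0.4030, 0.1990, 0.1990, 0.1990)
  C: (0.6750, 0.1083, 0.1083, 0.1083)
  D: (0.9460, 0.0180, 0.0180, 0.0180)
A > B > C > D

Key insight: Entropy is maximized by uniform distributions and minimized by concentrated distributions.

Entropies:
  H(A) = 2.0000 bits
  H(B) = 1.9189 bits
  H(C) = 1.4248 bits
  H(D) = 0.3887 bits

Ranking: A > B > C > D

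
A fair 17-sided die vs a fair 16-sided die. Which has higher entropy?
17-sided die

Both are uniform distributions; for uniform over n outcomes, H = log₂(n). H(17-sided) = log₂(17) = 4.087 bits and H(16-sided) = log₂(16) = 4.000 bits. More outcomes in a uniform distribution means higher entropy.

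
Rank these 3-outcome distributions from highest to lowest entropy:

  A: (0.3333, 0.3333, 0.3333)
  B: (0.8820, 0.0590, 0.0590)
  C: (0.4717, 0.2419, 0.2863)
A > C > B

Key insight: Entropy is maximized by uniform distributions and minimized by concentrated distributions.

- Uniform distributions have maximum entropy log₂(3) = 1.5850 bits
- The more "peaked" or concentrated a distribution, the lower its entropy

Entropies:
  H(A) = 1.5850 bits
  H(B) = 0.6416 bits
  H(C) = 1.5233 bits

Ranking: A > C > B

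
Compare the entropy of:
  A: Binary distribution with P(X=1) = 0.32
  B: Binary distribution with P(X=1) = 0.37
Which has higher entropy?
B

For binary distributions, entropy is maximized at p=0.5 and decreases as p moves toward 0 or 1.

H(A) = H(0.32) = 0.9044 bits
H(B) = H(0.37) = 0.9507 bits

Distribution B (p=0.37) is closer to uniform (p=0.5), so it has higher entropy.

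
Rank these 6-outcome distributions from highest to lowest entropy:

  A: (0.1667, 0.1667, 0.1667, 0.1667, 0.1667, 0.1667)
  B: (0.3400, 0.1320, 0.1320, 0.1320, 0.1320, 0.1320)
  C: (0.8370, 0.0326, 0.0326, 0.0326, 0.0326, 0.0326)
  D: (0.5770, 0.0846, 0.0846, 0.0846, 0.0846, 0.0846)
A > B > D > C

Key insight: Entropy is maximized by uniform distributions and minimized by concentrated distributions.

Entropies:
  H(A) = 2.5850 bits
  H(B) = 2.4573 bits
  H(C) = 1.0199 bits
  H(D) = 1.9650 bits

Ranking: A > B > D > C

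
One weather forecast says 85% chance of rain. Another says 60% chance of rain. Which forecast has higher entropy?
60% forecast

Treat each forecast as a Bernoulli distribution. Binary entropy is maximized at p=0.5 and falls off symmetrically toward 0 or 1. The 60% forecast is closer to 50%, so it is more uncertain. H(85%) ≈ 0.610 bits, H(60%) ≈ 0.971 bits.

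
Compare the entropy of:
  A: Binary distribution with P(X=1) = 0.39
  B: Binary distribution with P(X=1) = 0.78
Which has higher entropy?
A

For binary distributions, entropy is maximized at p=0.5 and decreases as p moves toward 0 or 1.

H(A) = H(0.39) = 0.9648 bits
H(B) = H(0.78) = 0.7602 bits

Distribution A (p=0.39) is closer to uniform (p=0.5), so it has higher entropy.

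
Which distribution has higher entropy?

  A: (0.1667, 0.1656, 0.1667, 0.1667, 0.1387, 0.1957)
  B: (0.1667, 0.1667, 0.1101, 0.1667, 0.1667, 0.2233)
A

Both distributions are close to uniform, making this a harder comparison.

H(A) = 2.5779 bits
H(B) = 2.5567 bits

The distribution closer to uniform has higher entropy.
Answer: A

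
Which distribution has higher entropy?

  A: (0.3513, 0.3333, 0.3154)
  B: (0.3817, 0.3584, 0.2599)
A

Both distributions are close to uniform, making this a harder comparison.

H(A) = 1.5836 bits
H(B) = 1.5662 bits

The distribution closer to uniform has higher entropy.
Answer: A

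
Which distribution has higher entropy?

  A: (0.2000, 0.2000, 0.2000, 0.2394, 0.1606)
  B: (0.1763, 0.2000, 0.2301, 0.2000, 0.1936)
B

Both distributions are close to uniform, making this a harder comparison.

H(A) = 2.3107 bits
H(B) = 2.3165 bits

The distribution closer to uniform has higher entropy.
Answer: B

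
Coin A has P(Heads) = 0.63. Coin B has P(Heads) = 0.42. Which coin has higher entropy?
B

For binary distributions, entropy is maximized at p=0.5 and decreases as p moves toward 0 or 1.

H(A) = H(0.63) = 0.9507 bits
H(B) = H(0.42) = 0.9815 bits

Distribution B (p=0.42) is closer to uniform (p=0.5), so it has higher entropy.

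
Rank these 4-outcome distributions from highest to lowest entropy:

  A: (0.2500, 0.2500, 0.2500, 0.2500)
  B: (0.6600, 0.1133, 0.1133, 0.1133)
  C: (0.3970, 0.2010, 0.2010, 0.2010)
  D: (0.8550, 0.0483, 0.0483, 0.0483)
A > C > B > D

Key insight: Entropy is maximized by uniform distributions and minimized by concentrated distributions.

Entropies:
  H(A) = 2.0000 bits
  H(B) = 1.4637 bits
  H(C) = 1.9249 bits
  H(D) = 0.8270 bits

Ranking: A > C > B > D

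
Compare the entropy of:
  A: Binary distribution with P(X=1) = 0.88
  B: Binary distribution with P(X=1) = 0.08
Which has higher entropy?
A

For binary distributions, entropy is maximized at p=0.5 and decreases as p moves toward 0 or 1.

H(A) = H(0.88) = 0.5294 bits
H(B) = H(0.08) = 0.4022 bits

Distribution A (p=0.88) is closer to uniform (p=0.5), so it has higher entropy.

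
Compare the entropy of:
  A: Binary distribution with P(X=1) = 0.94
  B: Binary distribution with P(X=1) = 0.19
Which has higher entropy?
B

For binary distributions, entropy is maximized at p=0.5 and decreases as p moves toward 0 or 1.

H(A) = H(0.94) = 0.3274 bits
H(B) = H(0.19) = 0.7015 bits

Distribution B (p=0.19) is closer to uniform (p=0.5), so it has higher entropy.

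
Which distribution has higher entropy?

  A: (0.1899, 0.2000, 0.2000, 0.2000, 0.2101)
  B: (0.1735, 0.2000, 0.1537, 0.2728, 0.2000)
A

Both distributions are close to uniform, making this a harder comparison.

H(A) = 2.3212 bits
H(B) = 2.2937 bits

The distribution closer to uniform has higher entropy.
Answer: A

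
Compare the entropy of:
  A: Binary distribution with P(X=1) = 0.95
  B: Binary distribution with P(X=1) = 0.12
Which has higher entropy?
B

For binary distributions, entropy is maximized at p=0.5 and decreases as p moves toward 0 or 1.

H(A) = H(0.95) = 0.2864 bits
H(B) = H(0.12) = 0.5294 bits

Distribution B (p=0.12) is closer to uniform (p=0.5), so it has higher entropy.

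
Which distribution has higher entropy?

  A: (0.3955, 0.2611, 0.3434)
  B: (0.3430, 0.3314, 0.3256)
B

Both distributions are close to uniform, making this a harder comparison.

H(A) = 1.5646 bits
H(B) = 1.5846 bits

The distribution closer to uniform has higher entropy.
Answer: B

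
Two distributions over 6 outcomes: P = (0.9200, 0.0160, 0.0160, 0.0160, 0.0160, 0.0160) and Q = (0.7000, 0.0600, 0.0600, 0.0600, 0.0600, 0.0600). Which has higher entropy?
Q

P is highly concentrated on one outcome (92%), making it nearly deterministic. Q spreads its mass more evenly (max 70%). The more spread-out distribution has higher entropy: H(P) ≈ 0.588 bits, H(Q) ≈ 1.578 bits.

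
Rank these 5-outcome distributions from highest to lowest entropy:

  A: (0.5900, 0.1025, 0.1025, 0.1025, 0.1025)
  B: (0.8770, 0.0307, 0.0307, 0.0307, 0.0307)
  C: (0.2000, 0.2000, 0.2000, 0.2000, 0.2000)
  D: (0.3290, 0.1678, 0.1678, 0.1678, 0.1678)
C > D > A > B

Key insight: Entropy is maximized by uniform distributions and minimized by concentrated distributions.

Entropies:
  H(A) = 1.7965 bits
  H(B) = 0.7839 bits
  H(C) = 2.3219 bits
  H(D) = 2.2559 bits

Ranking: C > D > A > B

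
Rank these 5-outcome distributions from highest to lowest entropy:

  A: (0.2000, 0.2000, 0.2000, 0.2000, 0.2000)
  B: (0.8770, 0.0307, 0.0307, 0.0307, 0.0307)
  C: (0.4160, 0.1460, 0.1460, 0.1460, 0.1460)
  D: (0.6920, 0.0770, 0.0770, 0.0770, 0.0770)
A > C > D > B

Key insight: Entropy is maximized by uniform distributions and minimized by concentrated distributions.

Entropies:
  H(A) = 2.3219 bits
  H(B) = 0.7839 bits
  H(C) = 2.1475 bits
  H(D) = 1.5069 bits

Ranking: A > C > D > B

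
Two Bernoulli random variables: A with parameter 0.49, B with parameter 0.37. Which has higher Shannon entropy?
A

For binary distributions, entropy is maximized at p=0.5 and decreases as p moves toward 0 or 1.

H(A) = H(0.49) = 0.9997 bits
H(B) = H(0.37) = 0.9507 bits

Distribution A (p=0.49) is closer to uniform (p=0.5), so it has higher entropy.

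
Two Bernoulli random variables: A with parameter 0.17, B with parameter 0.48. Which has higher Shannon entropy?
B

For binary distributions, entropy is maximized at p=0.5 and decreases as p moves toward 0 or 1.

H(A) = H(0.17) = 0.6577 bits
H(B) = H(0.48) = 0.9988 bits

Distribution B (p=0.48) is closer to uniform (p=0.5), so it has higher entropy.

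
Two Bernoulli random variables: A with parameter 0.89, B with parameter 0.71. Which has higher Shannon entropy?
B

For binary distributions, entropy is maximized at p=0.5 and decreases as p moves toward 0 or 1.

H(A) = H(0.89) = 0.4999 bits
H(B) = H(0.71) = 0.8687 bits

Distribution B (p=0.71) is closer to uniform (p=0.5), so it has higher entropy.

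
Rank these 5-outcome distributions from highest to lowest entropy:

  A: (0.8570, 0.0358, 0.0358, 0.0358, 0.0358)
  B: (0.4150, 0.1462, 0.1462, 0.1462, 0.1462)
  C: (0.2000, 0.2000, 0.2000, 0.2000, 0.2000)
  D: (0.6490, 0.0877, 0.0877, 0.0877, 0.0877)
C > B > D > A

Key insight: Entropy is maximized by uniform distributions and minimized by concentrated distributions.

Entropies:
  H(A) = 0.8780 bits
  H(B) = 2.1491 bits
  H(C) = 2.3219 bits
  H(D) = 1.6370 bits

Ranking: C > B > D > A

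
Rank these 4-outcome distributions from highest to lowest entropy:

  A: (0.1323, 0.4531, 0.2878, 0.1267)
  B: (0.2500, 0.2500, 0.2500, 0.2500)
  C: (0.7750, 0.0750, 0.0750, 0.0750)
B > A > C

Key insight: Entropy is maximized by uniform distributions and minimized by concentrated distributions.

- Uniform distributions have maximum entropy log₂(4) = 2.0000 bits
- The more "peaked" or concentrated a distribution, the lower its entropy

Entropies:
  H(A) = 1.7984 bits
  H(B) = 2.0000 bits
  H(C) = 1.1258 bits

Ranking: B > A > C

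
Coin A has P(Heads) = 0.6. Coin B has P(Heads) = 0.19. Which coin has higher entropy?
A

For binary distributions, entropy is maximized at p=0.5 and decreases as p moves toward 0 or 1.

H(A) = H(0.6) = 0.9710 bits
H(B) = H(0.19) = 0.7015 bits

Distribution A (p=0.6) is closer to uniform (p=0.5), so it has higher entropy.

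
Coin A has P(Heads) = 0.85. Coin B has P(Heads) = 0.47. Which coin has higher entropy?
B

For binary distributions, entropy is maximized at p=0.5 and decreases as p moves toward 0 or 1.

H(A) = H(0.85) = 0.6098 bits
H(B) = H(0.47) = 0.9974 bits

Distribution B (p=0.47) is closer to uniform (p=0.5), so it has higher entropy.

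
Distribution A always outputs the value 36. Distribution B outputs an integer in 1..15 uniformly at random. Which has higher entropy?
B

A is deterministic, so H(A) = 0. B is uniform over 15 outcomes, so H(B) = log₂(15) = 3.907 bits. Any distribution with genuine randomness has higher entropy than a deterministic one.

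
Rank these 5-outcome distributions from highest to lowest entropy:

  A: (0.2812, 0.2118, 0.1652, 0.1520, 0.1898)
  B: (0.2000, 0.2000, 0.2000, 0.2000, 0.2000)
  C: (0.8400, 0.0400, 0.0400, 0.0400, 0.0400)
B > A > C

Key insight: Entropy is maximized by uniform distributions and minimized by concentrated distributions.

- Uniform distributions have maximum entropy log₂(5) = 2.3219 bits
- The more "peaked" or concentrated a distribution, the lower its entropy

Entropies:
  H(A) = 2.2863 bits
  H(B) = 2.3219 bits
  H(C) = 0.9543 bits

Ranking: B > A > C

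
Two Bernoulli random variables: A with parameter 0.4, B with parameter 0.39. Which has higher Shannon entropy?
A

For binary distributions, entropy is maximized at p=0.5 and decreases as p moves toward 0 or 1.

H(A) = H(0.4) = 0.9710 bits
H(B) = H(0.39) = 0.9648 bits

Distribution A (p=0.4) is closer to uniform (p=0.5), so it has higher entropy.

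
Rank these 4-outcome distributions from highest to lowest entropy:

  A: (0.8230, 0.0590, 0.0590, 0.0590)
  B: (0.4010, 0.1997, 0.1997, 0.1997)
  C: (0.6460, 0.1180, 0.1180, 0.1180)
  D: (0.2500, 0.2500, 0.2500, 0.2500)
D > B > C > A

Key insight: Entropy is maximized by uniform distributions and minimized by concentrated distributions.

Entropies:
  H(A) = 0.9540 bits
  H(B) = 1.9209 bits
  H(C) = 1.4987 bits
  H(D) = 2.0000 bits

Ranking: D > B > C > A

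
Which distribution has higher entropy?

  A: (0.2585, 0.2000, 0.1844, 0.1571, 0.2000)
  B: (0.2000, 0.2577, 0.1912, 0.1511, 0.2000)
A

Both distributions are close to uniform, making this a harder comparison.

H(A) = 2.3026 bits
H(B) = 2.3012 bits

The distribution closer to uniform has higher entropy.
Answer: A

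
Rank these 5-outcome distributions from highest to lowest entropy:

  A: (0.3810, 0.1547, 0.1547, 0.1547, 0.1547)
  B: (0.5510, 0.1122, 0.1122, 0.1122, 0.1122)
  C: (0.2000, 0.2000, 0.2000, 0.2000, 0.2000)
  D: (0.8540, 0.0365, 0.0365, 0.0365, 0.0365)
C > A > B > D

Key insight: Entropy is maximized by uniform distributions and minimized by concentrated distributions.

Entropies:
  H(A) = 2.1967 bits
  H(B) = 1.8905 bits
  H(C) = 2.3219 bits
  H(D) = 0.8917 bits

Ranking: C > A > B > D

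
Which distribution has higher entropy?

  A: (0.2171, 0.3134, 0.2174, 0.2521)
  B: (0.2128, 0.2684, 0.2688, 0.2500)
B

Both distributions are close to uniform, making this a harder comparison.

H(A) = 1.9828 bits
H(B) = 1.9938 bits

The distribution closer to uniform has higher entropy.
Answer: B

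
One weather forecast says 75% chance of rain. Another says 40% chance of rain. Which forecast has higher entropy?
40% forecast

Treat each forecast as a Bernoulli distribution. Binary entropy is maximized at p=0.5 and falls off symmetrically toward 0 or 1. The 40% forecast is closer to 50%, so it is more uncertain. H(75%) ≈ 0.811 bits, H(40%) ≈ 0.971 bits.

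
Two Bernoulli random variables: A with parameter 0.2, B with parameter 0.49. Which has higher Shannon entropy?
B

For binary distributions, entropy is maximized at p=0.5 and decreases as p moves toward 0 or 1.

H(A) = H(0.2) = 0.7219 bits
H(B) = H(0.49) = 0.9997 bits

Distribution B (p=0.49) is closer to uniform (p=0.5), so it has higher entropy.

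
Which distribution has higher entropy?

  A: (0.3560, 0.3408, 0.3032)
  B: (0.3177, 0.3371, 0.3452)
B

Both distributions are close to uniform, making this a harder comparison.

H(A) = 1.5817 bits
H(B) = 1.5841 bits

The distribution closer to uniform has higher entropy.
Answer: B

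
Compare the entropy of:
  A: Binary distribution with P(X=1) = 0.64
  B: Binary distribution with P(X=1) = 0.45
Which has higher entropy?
B

For binary distributions, entropy is maximized at p=0.5 and decreases as p moves toward 0 or 1.

H(A) = H(0.64) = 0.9427 bits
H(B) = H(0.45) = 0.9928 bits

Distribution B (p=0.45) is closer to uniform (p=0.5), so it has higher entropy.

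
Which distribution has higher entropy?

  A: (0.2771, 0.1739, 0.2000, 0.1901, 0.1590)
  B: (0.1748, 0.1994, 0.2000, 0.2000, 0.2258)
B

Both distributions are close to uniform, making this a harder comparison.

H(A) = 2.2934 bits
H(B) = 2.3172 bits

The distribution closer to uniform has higher entropy.
Answer: B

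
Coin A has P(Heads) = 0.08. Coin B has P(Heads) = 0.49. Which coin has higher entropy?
B

For binary distributions, entropy is maximized at p=0.5 and decreases as p moves toward 0 or 1.

H(A) = H(0.08) = 0.4022 bits
H(B) = H(0.49) = 0.9997 bits

Distribution B (p=0.49) is closer to uniform (p=0.5), so it has higher entropy.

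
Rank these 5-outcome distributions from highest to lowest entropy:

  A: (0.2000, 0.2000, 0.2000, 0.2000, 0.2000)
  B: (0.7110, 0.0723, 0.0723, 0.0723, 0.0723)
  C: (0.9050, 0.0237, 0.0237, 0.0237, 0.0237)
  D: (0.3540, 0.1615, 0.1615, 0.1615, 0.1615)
A > D > B > C

Key insight: Entropy is maximized by uniform distributions and minimized by concentrated distributions.

Entropies:
  H(A) = 2.3219 bits
  H(B) = 1.4454 bits
  H(C) = 0.6429 bits
  H(D) = 2.2296 bits

Ranking: A > D > B > C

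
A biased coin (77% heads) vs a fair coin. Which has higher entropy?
Fair coin

The fair coin is uniform (p=0.5), maximizing binary entropy at 1 bit. The biased coin has H(0.77) ≈ 0.778 bits — its outcome is more predictable, so its entropy is lower.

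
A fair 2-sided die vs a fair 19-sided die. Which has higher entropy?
19-sided die

Both are uniform distributions; for uniform over n outcomes, H = log₂(n). H(2-sided) = log₂(2) = 1.000 bits and H(19-sided) = log₂(19) = 4.248 bits. More outcomes in a uniform distribution means higher entropy.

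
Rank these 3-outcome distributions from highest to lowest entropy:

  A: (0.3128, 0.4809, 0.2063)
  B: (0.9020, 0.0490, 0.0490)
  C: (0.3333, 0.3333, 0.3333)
C > A > B

Key insight: Entropy is maximized by uniform distributions and minimized by concentrated distributions.

- Uniform distributions have maximum entropy log₂(3) = 1.5850 bits
- The more "peaked" or concentrated a distribution, the lower its entropy

Entropies:
  H(A) = 1.5022 bits
  H(B) = 0.5606 bits
  H(C) = 1.5850 bits

Ranking: C > A > B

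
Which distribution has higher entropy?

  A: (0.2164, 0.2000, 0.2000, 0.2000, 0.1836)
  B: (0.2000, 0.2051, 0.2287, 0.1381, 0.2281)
A

Both distributions are close to uniform, making this a harder comparison.

H(A) = 2.3200 bits
H(B) = 2.3008 bits

The distribution closer to uniform has higher entropy.
Answer: A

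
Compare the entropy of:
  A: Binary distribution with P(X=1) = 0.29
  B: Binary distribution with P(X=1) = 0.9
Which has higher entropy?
A

For binary distributions, entropy is maximized at p=0.5 and decreases as p moves toward 0 or 1.

H(A) = H(0.29) = 0.8687 bits
H(B) = H(0.9) = 0.4690 bits

Distribution A (p=0.29) is closer to uniform (p=0.5), so it has higher entropy.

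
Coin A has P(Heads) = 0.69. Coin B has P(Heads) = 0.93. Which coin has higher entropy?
A

For binary distributions, entropy is maximized at p=0.5 and decreases as p moves toward 0 or 1.

H(A) = H(0.69) = 0.8932 bits
H(B) = H(0.93) = 0.3659 bits

Distribution A (p=0.69) is closer to uniform (p=0.5), so it has higher entropy.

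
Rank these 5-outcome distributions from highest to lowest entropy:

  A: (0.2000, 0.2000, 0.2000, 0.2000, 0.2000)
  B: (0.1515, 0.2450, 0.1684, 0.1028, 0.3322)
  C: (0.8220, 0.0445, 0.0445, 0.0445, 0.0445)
A > B > C

Key insight: Entropy is maximized by uniform distributions and minimized by concentrated distributions.

- Uniform distributions have maximum entropy log₂(5) = 2.3219 bits
- The more "peaked" or concentrated a distribution, the lower its entropy

Entropies:
  H(A) = 2.3219 bits
  H(B) = 2.2081 bits
  H(C) = 1.0317 bits

Ranking: A > B > C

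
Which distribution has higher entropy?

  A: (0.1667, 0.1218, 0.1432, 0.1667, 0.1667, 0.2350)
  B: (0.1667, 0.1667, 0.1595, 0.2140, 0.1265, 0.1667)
B

Both distributions are close to uniform, making this a harder comparison.

H(A) = 2.5549 bits
H(B) = 2.5682 bits

The distribution closer to uniform has higher entropy.
Answer: B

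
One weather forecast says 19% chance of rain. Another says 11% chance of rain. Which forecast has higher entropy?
19% forecast

Treat each forecast as a Bernoulli distribution. Binary entropy is maximized at p=0.5 and falls off symmetrically toward 0 or 1. The 19% forecast is closer to 50%, so it is more uncertain. H(19%) ≈ 0.701 bits, H(11%) ≈ 0.500 bits.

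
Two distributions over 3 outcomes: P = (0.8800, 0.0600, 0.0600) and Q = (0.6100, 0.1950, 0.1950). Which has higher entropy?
Q

P is highly concentrated on one outcome (88%), making it nearly deterministic. Q spreads its mass more evenly (max 61%). The more spread-out distribution has higher entropy: H(P) ≈ 0.649 bits, H(Q) ≈ 1.355 bits.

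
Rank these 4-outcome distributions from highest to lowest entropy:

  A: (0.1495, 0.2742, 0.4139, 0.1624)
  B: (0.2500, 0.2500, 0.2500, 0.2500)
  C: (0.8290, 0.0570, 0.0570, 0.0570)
B > A > C

Key insight: Entropy is maximized by uniform distributions and minimized by concentrated distributions.

- Uniform distributions have maximum entropy log₂(4) = 2.0000 bits
- The more "peaked" or concentrated a distribution, the lower its entropy

Entropies:
  H(A) = 1.8744 bits
  H(B) = 2.0000 bits
  H(C) = 0.9310 bits

Ranking: B > A > C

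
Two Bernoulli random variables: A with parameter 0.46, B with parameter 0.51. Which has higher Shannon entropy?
B

For binary distributions, entropy is maximized at p=0.5 and decreases as p moves toward 0 or 1.

H(A) = H(0.46) = 0.9954 bits
H(B) = H(0.51) = 0.9997 bits

Distribution B (p=0.51) is closer to uniform (p=0.5), so it has higher entropy.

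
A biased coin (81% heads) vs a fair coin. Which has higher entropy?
Fair coin

The fair coin is uniform (p=0.5), maximizing binary entropy at 1 bit. The biased coin has H(0.81) ≈ 0.701 bits — its outcome is more predictable, so its entropy is lower.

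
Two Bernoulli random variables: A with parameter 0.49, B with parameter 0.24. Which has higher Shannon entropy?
A

For binary distributions, entropy is maximized at p=0.5 and decreases as p moves toward 0 or 1.

H(A) = H(0.49) = 0.9997 bits
H(B) = H(0.24) = 0.7950 bits

Distribution A (p=0.49) is closer to uniform (p=0.5), so it has higher entropy.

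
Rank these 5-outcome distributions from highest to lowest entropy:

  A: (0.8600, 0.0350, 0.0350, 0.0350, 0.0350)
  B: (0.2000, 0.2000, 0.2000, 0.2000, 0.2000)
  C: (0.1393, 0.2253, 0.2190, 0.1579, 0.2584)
B > C > A

Key insight: Entropy is maximized by uniform distributions and minimized by concentrated distributions.

- Uniform distributions have maximum entropy log₂(5) = 2.3219 bits
- The more "peaked" or concentrated a distribution, the lower its entropy

Entropies:
  H(A) = 0.8642 bits
  H(B) = 2.3219 bits
  H(C) = 2.2854 bits

Ranking: B > C > A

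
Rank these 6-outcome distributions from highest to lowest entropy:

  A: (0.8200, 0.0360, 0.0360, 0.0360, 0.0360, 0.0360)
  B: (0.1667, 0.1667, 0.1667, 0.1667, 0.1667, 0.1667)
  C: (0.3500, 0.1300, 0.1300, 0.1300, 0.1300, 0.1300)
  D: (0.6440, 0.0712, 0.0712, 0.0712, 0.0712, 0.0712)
B > C > D > A

Key insight: Entropy is maximized by uniform distributions and minimized by concentrated distributions.

Entropies:
  H(A) = 1.0980 bits
  H(B) = 2.5850 bits
  H(C) = 2.4433 bits
  H(D) = 1.7659 bits

Ranking: B > C > D > A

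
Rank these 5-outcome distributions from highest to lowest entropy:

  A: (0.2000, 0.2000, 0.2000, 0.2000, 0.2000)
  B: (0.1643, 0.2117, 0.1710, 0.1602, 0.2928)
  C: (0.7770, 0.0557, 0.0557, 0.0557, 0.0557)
A > B > C

Key insight: Entropy is maximized by uniform distributions and minimized by concentrated distributions.

- Uniform distributions have maximum entropy log₂(5) = 2.3219 bits
- The more "peaked" or concentrated a distribution, the lower its entropy

Entropies:
  H(A) = 2.3219 bits
  H(B) = 2.2801 bits
  H(C) = 1.2116 bits

Ranking: A > B > C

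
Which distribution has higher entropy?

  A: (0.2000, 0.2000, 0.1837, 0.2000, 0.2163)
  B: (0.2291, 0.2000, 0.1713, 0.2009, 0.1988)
A

Both distributions are close to uniform, making this a harder comparison.

H(A) = 2.3200 bits
H(B) = 2.3159 bits

The distribution closer to uniform has higher entropy.
Answer: A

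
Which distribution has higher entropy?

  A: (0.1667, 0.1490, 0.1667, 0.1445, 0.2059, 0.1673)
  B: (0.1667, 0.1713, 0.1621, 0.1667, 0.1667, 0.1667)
B

Both distributions are close to uniform, making this a harder comparison.

H(A) = 2.5751 bits
H(B) = 2.5848 bits

The distribution closer to uniform has higher entropy.
Answer: B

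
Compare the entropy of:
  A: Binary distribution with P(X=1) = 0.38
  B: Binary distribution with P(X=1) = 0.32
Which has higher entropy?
A

For binary distributions, entropy is maximized at p=0.5 and decreases as p moves toward 0 or 1.

H(A) = H(0.38) = 0.9580 bits
H(B) = H(0.32) = 0.9044 bits

Distribution A (p=0.38) is closer to uniform (p=0.5), so it has higher entropy.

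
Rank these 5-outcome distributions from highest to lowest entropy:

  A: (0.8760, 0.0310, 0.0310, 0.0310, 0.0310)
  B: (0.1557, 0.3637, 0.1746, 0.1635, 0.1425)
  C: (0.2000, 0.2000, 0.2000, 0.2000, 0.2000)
C > B > A

Key insight: Entropy is maximized by uniform distributions and minimized by concentrated distributions.

- Uniform distributions have maximum entropy log₂(5) = 2.3219 bits
- The more "peaked" or concentrated a distribution, the lower its entropy

Entropies:
  H(A) = 0.7888 bits
  H(B) = 2.2159 bits
  H(C) = 2.3219 bits

Ranking: C > B > A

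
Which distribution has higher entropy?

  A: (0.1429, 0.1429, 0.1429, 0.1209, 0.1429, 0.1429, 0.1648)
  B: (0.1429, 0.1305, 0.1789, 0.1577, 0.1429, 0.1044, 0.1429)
A

Both distributions are close to uniform, making this a harder comparison.

H(A) = 2.8025 bits
H(B) = 2.7912 bits

The distribution closer to uniform has higher entropy.
Answer: A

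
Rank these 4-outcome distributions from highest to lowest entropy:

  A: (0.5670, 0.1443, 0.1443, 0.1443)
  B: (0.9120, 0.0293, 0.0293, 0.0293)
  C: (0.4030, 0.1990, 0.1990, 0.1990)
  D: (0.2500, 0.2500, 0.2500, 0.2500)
D > C > A > B

Key insight: Entropy is maximized by uniform distributions and minimized by concentrated distributions.

Entropies:
  H(A) = 1.6733 bits
  H(B) = 0.5692 bits
  H(C) = 1.9189 bits
  H(D) = 2.0000 bits

Ranking: D > C > A > B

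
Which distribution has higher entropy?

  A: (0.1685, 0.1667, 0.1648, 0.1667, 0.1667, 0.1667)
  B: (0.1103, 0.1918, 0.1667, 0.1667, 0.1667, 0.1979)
A

Both distributions are close to uniform, making this a harder comparison.

H(A) = 2.5849 bits
H(B) = 2.5628 bits

The distribution closer to uniform has higher entropy.
Answer: A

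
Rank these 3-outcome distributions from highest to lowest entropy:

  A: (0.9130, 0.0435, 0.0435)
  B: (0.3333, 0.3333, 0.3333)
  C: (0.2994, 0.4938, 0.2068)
B > C > A

Key insight: Entropy is maximized by uniform distributions and minimized by concentrated distributions.

- Uniform distributions have maximum entropy log₂(3) = 1.5850 bits
- The more "peaked" or concentrated a distribution, the lower its entropy

Entropies:
  H(A) = 0.5134 bits
  H(B) = 1.5850 bits
  H(C) = 1.4938 bits

Ranking: B > C > A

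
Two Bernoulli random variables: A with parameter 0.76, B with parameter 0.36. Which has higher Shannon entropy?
B

For binary distributions, entropy is maximized at p=0.5 and decreases as p moves toward 0 or 1.

H(A) = H(0.76) = 0.7950 bits
H(B) = H(0.36) = 0.9427 bits

Distribution B (p=0.36) is closer to uniform (p=0.5), so it has higher entropy.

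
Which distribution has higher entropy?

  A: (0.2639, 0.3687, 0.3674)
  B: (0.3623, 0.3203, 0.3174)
B

Both distributions are close to uniform, making this a harder comparison.

H(A) = 1.5687 bits
H(B) = 1.5823 bits

The distribution closer to uniform has higher entropy.
Answer: B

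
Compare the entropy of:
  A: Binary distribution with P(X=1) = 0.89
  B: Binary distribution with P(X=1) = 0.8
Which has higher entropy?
B

For binary distributions, entropy is maximized at p=0.5 and decreases as p moves toward 0 or 1.

H(A) = H(0.89) = 0.4999 bits
H(B) = H(0.8) = 0.7219 bits

Distribution B (p=0.8) is closer to uniform (p=0.5), so it has higher entropy.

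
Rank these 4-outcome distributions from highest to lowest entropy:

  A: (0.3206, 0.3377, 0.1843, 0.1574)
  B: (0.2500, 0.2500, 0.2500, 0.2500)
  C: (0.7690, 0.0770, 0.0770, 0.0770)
B > A > C

Key insight: Entropy is maximized by uniform distributions and minimized by concentrated distributions.

- Uniform distributions have maximum entropy log₂(4) = 2.0000 bits
- The more "peaked" or concentrated a distribution, the lower its entropy

Entropies:
  H(A) = 1.9245 bits
  H(B) = 2.0000 bits
  H(C) = 1.1459 bits

Ranking: B > A > C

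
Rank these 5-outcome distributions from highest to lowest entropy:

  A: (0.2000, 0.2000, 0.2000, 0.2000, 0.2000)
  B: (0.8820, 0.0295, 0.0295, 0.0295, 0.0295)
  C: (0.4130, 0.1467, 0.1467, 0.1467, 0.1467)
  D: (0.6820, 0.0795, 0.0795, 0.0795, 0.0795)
A > C > D > B

Key insight: Entropy is maximized by uniform distributions and minimized by concentrated distributions.

Entropies:
  H(A) = 2.3219 bits
  H(B) = 0.7596 bits
  H(C) = 2.1520 bits
  H(D) = 1.5382 bits

Ranking: A > C > D > B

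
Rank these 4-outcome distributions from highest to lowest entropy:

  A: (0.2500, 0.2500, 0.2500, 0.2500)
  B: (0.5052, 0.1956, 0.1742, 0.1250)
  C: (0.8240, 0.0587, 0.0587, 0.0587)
A > B > C

Key insight: Entropy is maximized by uniform distributions and minimized by concentrated distributions.

- Uniform distributions have maximum entropy log₂(4) = 2.0000 bits
- The more "peaked" or concentrated a distribution, the lower its entropy

Entropies:
  H(A) = 2.0000 bits
  H(B) = 1.7723 bits
  H(C) = 0.9502 bits

Ranking: A > B > C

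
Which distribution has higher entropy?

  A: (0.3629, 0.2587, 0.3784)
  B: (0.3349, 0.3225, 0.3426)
B

Both distributions are close to uniform, making this a harder comparison.

H(A) = 1.5659 bits
H(B) = 1.5845 bits

The distribution closer to uniform has higher entropy.
Answer: B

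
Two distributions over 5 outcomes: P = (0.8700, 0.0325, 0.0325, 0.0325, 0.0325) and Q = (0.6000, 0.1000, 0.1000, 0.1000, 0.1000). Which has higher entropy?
Q

P is highly concentrated on one outcome (87%), making it nearly deterministic. Q spreads its mass more evenly (max 60%). The more spread-out distribution has higher entropy: H(P) ≈ 0.817 bits, H(Q) ≈ 1.771 bits.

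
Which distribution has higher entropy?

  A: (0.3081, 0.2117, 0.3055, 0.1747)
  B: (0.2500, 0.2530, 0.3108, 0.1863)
B

Both distributions are close to uniform, making this a harder comparison.

H(A) = 1.9599 bits
H(B) = 1.9772 bits

The distribution closer to uniform has higher entropy.
Answer: B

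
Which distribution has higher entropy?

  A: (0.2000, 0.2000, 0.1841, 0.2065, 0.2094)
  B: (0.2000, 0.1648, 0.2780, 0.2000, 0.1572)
A

Both distributions are close to uniform, making this a harder comparison.

H(A) = 2.3205 bits
H(B) = 2.2905 bits

The distribution closer to uniform has higher entropy.
Answer: A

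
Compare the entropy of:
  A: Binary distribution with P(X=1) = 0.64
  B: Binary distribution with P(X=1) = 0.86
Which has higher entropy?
A

For binary distributions, entropy is maximized at p=0.5 and decreases as p moves toward 0 or 1.

H(A) = H(0.64) = 0.9427 bits
H(B) = H(0.86) = 0.5842 bits

Distribution A (p=0.64) is closer to uniform (p=0.5), so it has higher entropy.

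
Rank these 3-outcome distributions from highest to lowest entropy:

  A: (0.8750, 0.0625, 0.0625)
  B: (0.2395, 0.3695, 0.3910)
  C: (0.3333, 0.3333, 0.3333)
C > B > A

Key insight: Entropy is maximized by uniform distributions and minimized by concentrated distributions.

- Uniform distributions have maximum entropy log₂(3) = 1.5850 bits
- The more "peaked" or concentrated a distribution, the lower its entropy

Entropies:
  H(A) = 0.6686 bits
  H(B) = 1.5543 bits
  H(C) = 1.5850 bits

Ranking: C > B > A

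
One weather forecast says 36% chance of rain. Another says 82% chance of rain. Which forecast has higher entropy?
36% forecast

Treat each forecast as a Bernoulli distribution. Binary entropy is maximized at p=0.5 and falls off symmetrically toward 0 or 1. The 36% forecast is closer to 50%, so it is more uncertain. H(36%) ≈ 0.943 bits, H(82%) ≈ 0.680 bits.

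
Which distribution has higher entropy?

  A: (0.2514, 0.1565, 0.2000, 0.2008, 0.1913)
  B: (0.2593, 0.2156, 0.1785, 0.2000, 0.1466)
A

Both distributions are close to uniform, making this a harder comparison.

H(A) = 2.3055 bits
H(B) = 2.2964 bits

The distribution closer to uniform has higher entropy.
Answer: A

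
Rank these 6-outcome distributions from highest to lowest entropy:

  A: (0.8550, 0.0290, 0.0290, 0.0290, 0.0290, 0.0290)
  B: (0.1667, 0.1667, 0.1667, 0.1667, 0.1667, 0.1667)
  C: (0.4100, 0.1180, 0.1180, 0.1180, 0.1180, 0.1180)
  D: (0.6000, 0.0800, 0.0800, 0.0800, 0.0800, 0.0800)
B > C > D > A

Key insight: Entropy is maximized by uniform distributions and minimized by concentrated distributions.

Entropies:
  H(A) = 0.9339 bits
  H(B) = 2.5850 bits
  H(C) = 2.3464 bits
  H(D) = 1.8997 bits

Ranking: B > C > D > A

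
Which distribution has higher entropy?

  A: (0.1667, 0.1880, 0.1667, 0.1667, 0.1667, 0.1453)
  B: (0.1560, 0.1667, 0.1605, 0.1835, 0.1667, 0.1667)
B

Both distributions are close to uniform, making this a harder comparison.

H(A) = 2.5810 bits
H(B) = 2.5831 bits

The distribution closer to uniform has higher entropy.
Answer: B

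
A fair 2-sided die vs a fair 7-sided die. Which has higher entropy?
7-sided die

Both are uniform distributions; for uniform over n outcomes, H = log₂(n). H(2-sided) = log₂(2) = 1.000 bits and H(7-sided) = log₂(7) = 2.807 bits. More outcomes in a uniform distribution means higher entropy.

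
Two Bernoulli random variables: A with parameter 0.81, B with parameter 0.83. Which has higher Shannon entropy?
A

For binary distributions, entropy is maximized at p=0.5 and decreases as p moves toward 0 or 1.

H(A) = H(0.81) = 0.7015 bits
H(B) = H(0.83) = 0.6577 bits

Distribution A (p=0.81) is closer to uniform (p=0.5), so it has higher entropy.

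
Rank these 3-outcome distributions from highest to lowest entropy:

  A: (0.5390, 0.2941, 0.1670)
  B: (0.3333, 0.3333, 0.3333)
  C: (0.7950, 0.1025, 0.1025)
B > A > C

Key insight: Entropy is maximized by uniform distributions and minimized by concentrated distributions.

- Uniform distributions have maximum entropy log₂(3) = 1.5850 bits
- The more "peaked" or concentrated a distribution, the lower its entropy

Entropies:
  H(A) = 1.4310 bits
  H(B) = 1.5850 bits
  H(C) = 0.9368 bits

Ranking: B > A > C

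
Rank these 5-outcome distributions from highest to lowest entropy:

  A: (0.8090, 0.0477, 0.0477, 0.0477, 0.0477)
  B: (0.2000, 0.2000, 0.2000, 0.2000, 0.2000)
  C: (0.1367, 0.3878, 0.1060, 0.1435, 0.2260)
B > C > A

Key insight: Entropy is maximized by uniform distributions and minimized by concentrated distributions.

- Uniform distributions have maximum entropy log₂(5) = 2.3219 bits
- The more "peaked" or concentrated a distribution, the lower its entropy

Entropies:
  H(A) = 1.0856 bits
  H(B) = 2.3219 bits
  H(C) = 2.1524 bits

Ranking: B > C > A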